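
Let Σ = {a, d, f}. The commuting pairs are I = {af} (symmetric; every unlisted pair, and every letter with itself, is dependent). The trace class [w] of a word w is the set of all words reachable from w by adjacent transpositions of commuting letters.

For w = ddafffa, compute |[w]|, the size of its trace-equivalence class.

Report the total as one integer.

piece 0:d — minimal
piece 1:d rests on {0:d}
piece 2:a rests on {1:d}
piece 3:f rests on {1:d}
piece 4:f rests on {3:f}
piece 5:f rests on {4:f}
piece 6:a rests on {2:a}
minimal pieces: {0:d}
ways to finish when only these pieces remain (= sum over removing one remaining piece with nothing left below it):
  1 left: {5}→1  {6}→1
  2 left: {2,6}→1  {4,5}→1  {5,6}→2
  3 left: {2,5,6}→3  {3,4,5}→1  {4,5,6}→3
  4 left: {2,4,5,6}→6  {3,4,5,6}→4
  5 left: {2,3,4,5,6}→10
  placing 0:d first → 10 extensions

10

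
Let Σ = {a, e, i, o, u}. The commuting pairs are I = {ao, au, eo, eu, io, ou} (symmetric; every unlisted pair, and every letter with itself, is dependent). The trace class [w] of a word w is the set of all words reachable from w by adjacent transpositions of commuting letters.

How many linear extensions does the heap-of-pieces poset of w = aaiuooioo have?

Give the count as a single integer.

0(a) covers ∅
1(a) covers 0:a
2(i) covers 1:a
3(u) covers 2:i
4(o) covers ∅
5(o) covers 4:o
6(i) covers 3:u
7(o) covers 5:o
8(o) covers 7:o
floor of heap: 0:a, 4:o
completions by unplaced set U, small U first (add the entries for U minus each lowest piece of U):
  |U|=1: {6}:1  {8}:1
  |U|=2: {3,6}:1  {6,8}:2  {7,8}:1
  |U|=3: {2,3,6}:1  {3,6,8}:3  {5,7,8}:1  {6,7,8}:3
  |U|=4: {1,2,3,6}:1  {2,3,6,8}:4  {3,6,7,8}:6  {4,5,7,8}:1  {5,6,7,8}:4
  |U|=5: {0,1,2,3,6}:1  {1,2,3,6,8}:5  {2,3,6,7,8}:10  {3,5,6,7,8}:10  {4,5,6,7,8}:5
  |U|=6: {0,1,2,3,6,8}:6  {1,2,3,6,7,8}:15  {2,3,5,6,7,8}:20  {3,4,5,6,7,8}:15
  |U|=7: {0,1,2,3,6,7,8}:21  {1,2,3,5,6,7,8}:35  {2,3,4,5,6,7,8}:35
  start at 0(a): 70
  start at 4(o): 56
sum over floor = 126

126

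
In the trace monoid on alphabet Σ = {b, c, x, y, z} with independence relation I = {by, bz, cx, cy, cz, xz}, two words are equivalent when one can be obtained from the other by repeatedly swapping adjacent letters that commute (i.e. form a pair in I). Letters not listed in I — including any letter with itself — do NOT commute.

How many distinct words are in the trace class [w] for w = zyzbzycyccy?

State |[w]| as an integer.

#0=z has no predecessor
#1=y depends on [0:z]
#2=z depends on [1:y]
#3=b has no predecessor
#4=z depends on [2:z]
#5=y depends on [4:z]
#6=c depends on [3:b]
#7=y depends on [5:y]
#8=c depends on [6:c]
#9=c depends on [8:c]
#10=y depends on [7:y]
sources: [0:z, 3:b]
N(rest) = Σ N(rest − s) over sources s of rest; N(one piece) = 1:
  size 1 → [9]=1  [10]=1
  size 2 → [7,10]=1  [8,9]=1  [9,10]=2
  size 3 → [5,7,10]=1  [6,8,9]=1  [7,9,10]=3  [8,9,10]=3
  size 4 → [3,6,8,9]=1  [4,5,7,10]=1  [5,7,9,10]=4  [6,8,9,10]=4  [7,8,9,10]=6
  size 5 → [2,4,5,7,10]=1  [3,6,8,9,10]=5  [4,5,7,9,10]=5  [5,7,8,9,10]=10  [6,7,8,9,10]=10
  size 6 → [1,2,4,5,7,10]=1  [2,4,5,7,9,10]=6  [3,6,7,8,9,10]=15  [4,5,7,8,9,10]=15  [5,6,7,8,9,10]=20
  size 7 → [0,1,2,4,5,7,10]=1  [1,2,4,5,7,9,10]=7  [2,4,5,7,8,9,10]=21  [3,5,6,7,8,9,10]=35  [4,5,6,7,8,9,10]=35
  size 8 → [0,1,2,4,5,7,9,10]=8  [1,2,4,5,7,8,9,10]=28  [2,4,5,6,7,8,9,10]=56  [3,4,5,6,7,8,9,10]=70
  size 9 → [0,1,2,4,5,7,8,9,10]=36  [1,2,4,5,6,7,8,9,10]=84  [2,3,4,5,6,7,8,9,10]=126
  first=0(z) contributes 210
  first=3(b) contributes 120
|[w]| = 330

330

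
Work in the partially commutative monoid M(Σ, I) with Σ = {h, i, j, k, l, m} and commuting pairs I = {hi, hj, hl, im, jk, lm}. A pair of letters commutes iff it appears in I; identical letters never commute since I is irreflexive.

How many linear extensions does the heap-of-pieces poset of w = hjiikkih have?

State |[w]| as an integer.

piece 0:h — minimal
piece 1:j — minimal
piece 2:i rests on {1:j}
piece 3:i rests on {2:i}
piece 4:k rests on {0:h, 3:i}
piece 5:k rests on {4:k}
piece 6:i rests on {5:k}
piece 7:h rests on {5:k}
minimal pieces: {0:h, 1:j}
ways to finish when only these pieces remain (= sum over removing one remaining piece with nothing left below it):
  1 left: {6}→1  {7}→1
  2 left: {6,7}→2
  3 left: {5,6,7}→2
  4 left: {4,5,6,7}→2
  5 left: {0,4,5,6,7}→2  {3,4,5,6,7}→2
  6 left: {0,3,4,5,6,7}→4  {2,3,4,5,6,7}→2
  placing 0:h first → 2 extensions
  placing 1:j first → 6 extensions
total linear extensions = 8

8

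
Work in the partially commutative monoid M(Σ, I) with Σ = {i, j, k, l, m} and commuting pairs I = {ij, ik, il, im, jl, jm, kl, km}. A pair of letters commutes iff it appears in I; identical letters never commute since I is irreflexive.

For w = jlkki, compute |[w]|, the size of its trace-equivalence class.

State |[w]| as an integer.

20

piece 0:j — minimal
piece 1:l — minimal
piece 2:k rests on {0:j}
piece 3:k rests on {2:k}
piece 4:i — minimal
minimal pieces: {0:j, 1:l, 4:i}
ways to finish when only these pieces remain (= sum over removing one remaining piece with nothing left below it):
  1 left: {1}→1  {3}→1  {4}→1
  2 left: {1,3}→2  {1,4}→2  {2,3}→1  {3,4}→2
  3 left: {0,2,3}→1  {1,2,3}→3  {1,3,4}→6  {2,3,4}→3
  placing 0:j first → 12 extensions
  placing 1:l first → 4 extensions
  placing 4:i first → 4 extensions
total linear extensions = 20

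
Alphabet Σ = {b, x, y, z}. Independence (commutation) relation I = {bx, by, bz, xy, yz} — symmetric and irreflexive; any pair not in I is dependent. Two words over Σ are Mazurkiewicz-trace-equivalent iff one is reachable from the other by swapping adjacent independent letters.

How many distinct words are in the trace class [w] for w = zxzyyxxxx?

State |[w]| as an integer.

piece 0:z — minimal
piece 1:x rests on {0:z}
piece 2:z rests on {1:x}
piece 3:y — minimal
piece 4:y rests on {3:y}
piece 5:x rests on {2:z}
piece 6:x rests on {5:x}
piece 7:x rests on {6:x}
piece 8:x rests on {7:x}
minimal pieces: {0:z, 3:y}
ways to finish when only these pieces remain (= sum over removing one remaining piece with nothing left below it):
  1 left: {4}→1  {8}→1
  2 left: {3,4}→1  {4,8}→2  {7,8}→1
  3 left: {3,4,8}→3  {4,7,8}→3  {6,7,8}→1
  4 left: {3,4,7,8}→6  {4,6,7,8}→4  {5,6,7,8}→1
  5 left: {2,5,6,7,8}→1  {3,4,6,7,8}→10  {4,5,6,7,8}→5
  6 left: {1,2,5,6,7,8}→1  {2,4,5,6,7,8}→6  {3,4,5,6,7,8}→15
  7 left: {0,1,2,5,6,7,8}→1  {1,2,4,5,6,7,8}→7  {2,3,4,5,6,7,8}→21
  placing 0:z first → 28 extensions
  placing 3:y first → 8 extensions
total linear extensions = 36

36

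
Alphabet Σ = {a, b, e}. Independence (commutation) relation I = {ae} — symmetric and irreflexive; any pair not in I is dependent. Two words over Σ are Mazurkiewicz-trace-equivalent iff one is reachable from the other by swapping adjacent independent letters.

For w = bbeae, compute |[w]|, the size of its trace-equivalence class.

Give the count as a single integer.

3

piece 0:b — minimal
piece 1:b rests on {0:b}
piece 2:e rests on {1:b}
piece 3:a rests on {1:b}
piece 4:e rests on {2:e}
minimal pieces: {0:b}
ways to finish when only these pieces remain (= sum over removing one remaining piece with nothing left below it):
  1 left: {3}→1  {4}→1
  2 left: {2,4}→1  {3,4}→2
  3 left: {2,3,4}→3
  placing 0:b first → 3 extensions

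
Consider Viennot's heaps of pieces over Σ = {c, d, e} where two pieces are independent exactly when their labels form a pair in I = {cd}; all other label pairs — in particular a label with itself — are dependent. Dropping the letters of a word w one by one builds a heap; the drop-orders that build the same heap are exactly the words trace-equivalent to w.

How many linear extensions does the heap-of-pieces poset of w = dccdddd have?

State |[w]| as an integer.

piece 0:d — minimal
piece 1:c — minimal
piece 2:c rests on {1:c}
piece 3:d rests on {0:d}
piece 4:d rests on {3:d}
piece 5:d rests on {4:d}
piece 6:d rests on {5:d}
minimal pieces: {0:d, 1:c}
ways to finish when only these pieces remain (= sum over removing one remaining piece with nothing left below it):
  1 left: {2}→1  {6}→1
  2 left: {1,2}→1  {2,6}→2  {5,6}→1
  3 left: {1,2,6}→3  {2,5,6}→3  {4,5,6}→1
  4 left: {1,2,5,6}→6  {2,4,5,6}→4  {3,4,5,6}→1
  5 left: {0,3,4,5,6}→1  {1,2,4,5,6}→10  {2,3,4,5,6}→5
  placing 0:d first → 15 extensions
  placing 1:c first → 6 extensions
total linear extensions = 21

21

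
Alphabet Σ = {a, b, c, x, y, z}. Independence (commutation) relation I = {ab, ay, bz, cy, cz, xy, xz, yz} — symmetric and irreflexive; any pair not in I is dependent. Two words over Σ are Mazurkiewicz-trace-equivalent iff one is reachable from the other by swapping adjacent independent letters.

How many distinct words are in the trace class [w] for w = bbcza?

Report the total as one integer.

piece 0:b — minimal
piece 1:b rests on {0:b}
piece 2:c rests on {1:b}
piece 3:z — minimal
piece 4:a rests on {2:c, 3:z}
minimal pieces: {0:b, 3:z}
ways to finish when only these pieces remain (= sum over removing one remaining piece with nothing left below it):
  1 left: {4}→1
  2 left: {2,4}→1  {3,4}→1
  3 left: {1,2,4}→1  {2,3,4}→2
  placing 0:b first → 3 extensions
  placing 3:z first → 1 extensions
total linear extensions = 4

4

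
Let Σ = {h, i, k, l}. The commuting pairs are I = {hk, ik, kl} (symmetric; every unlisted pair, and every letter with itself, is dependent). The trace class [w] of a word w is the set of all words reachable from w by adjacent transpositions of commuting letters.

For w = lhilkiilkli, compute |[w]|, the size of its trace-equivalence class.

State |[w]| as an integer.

55

#0=l has no predecessor
#1=h depends on [0:l]
#2=i depends on [1:h]
#3=l depends on [2:i]
#4=k has no predecessor
#5=i depends on [3:l]
#6=i depends on [5:i]
#7=l depends on [6:i]
#8=k depends on [4:k]
#9=l depends on [7:l]
#10=i depends on [9:l]
sources: [0:l, 4:k]
N(rest) = Σ N(rest − s) over sources s of rest; N(one piece) = 1:
  size 1 → [8]=1  [10]=1
  size 2 → [4,8]=1  [8,10]=2  [9,10]=1
  size 3 → [4,8,10]=3  [7,9,10]=1  [8,9,10]=3
  size 4 → [4,8,9,10]=6  [6,7,9,10]=1  [7,8,9,10]=4
  size 5 → [4,7,8,9,10]=10  [5,6,7,9,10]=1  [6,7,8,9,10]=5
  size 6 → [3,5,6,7,9,10]=1  [4,6,7,8,9,10]=15  [5,6,7,8,9,10]=6
  size 7 → [2,3,5,6,7,9,10]=1  [3,5,6,7,8,9,10]=7  [4,5,6,7,8,9,10]=21
  size 8 → [1,2,3,5,6,7,9,10]=1  [2,3,5,6,7,8,9,10]=8  [3,4,5,6,7,8,9,10]=28
  size 9 → [0,1,2,3,5,6,7,9,10]=1  [1,2,3,5,6,7,8,9,10]=9  [2,3,4,5,6,7,8,9,10]=36
  first=0(l) contributes 45
  first=4(k) contributes 10
|[w]| = 55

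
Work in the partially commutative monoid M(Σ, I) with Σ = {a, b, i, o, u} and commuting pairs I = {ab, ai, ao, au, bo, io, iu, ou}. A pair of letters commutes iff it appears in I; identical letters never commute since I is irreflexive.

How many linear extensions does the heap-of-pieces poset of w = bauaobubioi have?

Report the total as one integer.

1980

#0=b has no predecessor
#1=a has no predecessor
#2=u depends on [0:b]
#3=a depends on [1:a]
#4=o has no predecessor
#5=b depends on [2:u]
#6=u depends on [5:b]
#7=b depends on [6:u]
#8=i depends on [7:b]
#9=o depends on [4:o]
#10=i depends on [8:i]
sources: [0:b, 1:a, 4:o]
N(rest) = Σ N(rest − s) over sources s of rest; N(one piece) = 1:
  size 1 → [3]=1  [9]=1  [10]=1
  size 2 → [1,3]=1  [3,9]=2  [3,10]=2  [4,9]=1  [8,10]=1  [9,10]=2
  size 3 → [1,3,9]=3  [1,3,10]=3  [3,4,9]=3  [3,8,10]=3  [3,9,10]=6  [4,9,10]=3  [7,8,10]=1  [8,9,10]=3
  size 4 → [1,3,4,9]=6  [1,3,8,10]=6  [1,3,9,10]=12  [3,4,9,10]=12  [3,7,8,10]=4  [3,8,9,10]=12  [4,8,9,10]=6  [6,7,8,10]=1  [7,8,9,10]=4
  size 5 → [1,3,4,9,10]=30  [1,3,7,8,10]=10  [1,3,8,9,10]=30  [3,4,8,9,10]=30  [3,6,7,8,10]=5  [3,7,8,9,10]=20  [4,7,8,9,10]=10  [5,6,7,8,10]=1  [6,7,8,9,10]=5
  size 6 → [1,3,4,8,9,10]=90  [1,3,6,7,8,10]=15  [1,3,7,8,9,10]=60  [2,5,6,7,8,10]=1  [3,4,7,8,9,10]=60  [3,5,6,7,8,10]=6  [3,6,7,8,9,10]=30  [4,6,7,8,9,10]=15  [5,6,7,8,9,10]=6
  size 7 → [0,2,5,6,7,8,10]=1  [1,3,4,7,8,9,10]=210  [1,3,5,6,7,8,10]=21  [1,3,6,7,8,9,10]=105  [2,3,5,6,7,8,10]=7  [2,5,6,7,8,9,10]=7  [3,4,6,7,8,9,10]=105  [3,5,6,7,8,9,10]=42  [4,5,6,7,8,9,10]=21
  size 8 → [0,2,3,5,6,7,8,10]=8  [0,2,5,6,7,8,9,10]=8  [1,2,3,5,6,7,8,10]=28  [1,3,4,6,7,8,9,10]=420  [1,3,5,6,7,8,9,10]=168  [2,3,5,6,7,8,9,10]=56  [2,4,5,6,7,8,9,10]=28  [3,4,5,6,7,8,9,10]=168
  size 9 → [0,1,2,3,5,6,7,8,10]=36  [0,2,3,5,6,7,8,9,10]=72  [0,2,4,5,6,7,8,9,10]=36  [1,2,3,5,6,7,8,9,10]=252  [1,3,4,5,6,7,8,9,10]=756  [2,3,4,5,6,7,8,9,10]=252
  first=0(b) contributes 1260
  first=1(a) contributes 360
  first=4(o) contributes 360
|[w]| = 1980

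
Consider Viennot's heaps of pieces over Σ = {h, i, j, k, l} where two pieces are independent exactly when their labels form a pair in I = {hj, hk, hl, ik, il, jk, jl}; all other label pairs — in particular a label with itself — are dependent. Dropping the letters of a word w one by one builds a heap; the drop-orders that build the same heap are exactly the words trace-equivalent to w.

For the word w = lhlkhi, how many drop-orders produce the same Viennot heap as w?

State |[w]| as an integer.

0(l) covers ∅
1(h) covers ∅
2(l) covers 0:l
3(k) covers 2:l
4(h) covers 1:h
5(i) covers 4:h
floor of heap: 0:l, 1:h
completions by unplaced set U, small U first (add the entries for U minus each lowest piece of U):
  |U|=1: {3}:1  {5}:1
  |U|=2: {2,3}:1  {3,5}:2  {4,5}:1
  |U|=3: {0,2,3}:1  {1,4,5}:1  {2,3,5}:3  {3,4,5}:3
  |U|=4: {0,2,3,5}:4  {1,3,4,5}:4  {2,3,4,5}:6
  start at 0(l): 10
  start at 1(h): 10
sum over floor = 20

20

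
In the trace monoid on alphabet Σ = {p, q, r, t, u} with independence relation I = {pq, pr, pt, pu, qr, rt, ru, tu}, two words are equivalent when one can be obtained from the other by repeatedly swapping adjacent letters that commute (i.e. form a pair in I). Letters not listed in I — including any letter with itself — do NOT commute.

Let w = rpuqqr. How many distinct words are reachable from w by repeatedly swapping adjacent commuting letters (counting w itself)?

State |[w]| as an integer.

60

#0=r has no predecessor
#1=p has no predecessor
#2=u has no predecessor
#3=q depends on [2:u]
#4=q depends on [3:q]
#5=r depends on [0:r]
sources: [0:r, 1:p, 2:u]
N(rest) = Σ N(rest − s) over sources s of rest; N(one piece) = 1:
  size 1 → [1]=1  [4]=1  [5]=1
  size 2 → [0,5]=1  [1,4]=2  [1,5]=2  [3,4]=1  [4,5]=2
  size 3 → [0,1,5]=3  [0,4,5]=3  [1,3,4]=3  [1,4,5]=6  [2,3,4]=1  [3,4,5]=3
  size 4 → [0,1,4,5]=12  [0,3,4,5]=6  [1,2,3,4]=4  [1,3,4,5]=12  [2,3,4,5]=4
  first=0(r) contributes 20
  first=1(p) contributes 10
  first=2(u) contributes 30
|[w]| = 60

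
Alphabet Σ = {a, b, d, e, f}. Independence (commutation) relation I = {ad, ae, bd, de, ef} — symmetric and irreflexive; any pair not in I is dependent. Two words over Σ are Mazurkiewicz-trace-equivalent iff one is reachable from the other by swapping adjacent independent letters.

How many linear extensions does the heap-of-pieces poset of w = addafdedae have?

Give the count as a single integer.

810

#0=a has no predecessor
#1=d has no predecessor
#2=d depends on [1:d]
#3=a depends on [0:a]
#4=f depends on [2:d, 3:a]
#5=d depends on [4:f]
#6=e has no predecessor
#7=d depends on [5:d]
#8=a depends on [4:f]
#9=e depends on [6:e]
sources: [0:a, 1:d, 6:e]
N(rest) = Σ N(rest − s) over sources s of rest; N(one piece) = 1:
  size 1 → [7]=1  [8]=1  [9]=1
  size 2 → [5,7]=1  [6,9]=1  [7,8]=2  [7,9]=2  [8,9]=2
  size 3 → [5,7,8]=3  [5,7,9]=3  [6,7,9]=3  [6,8,9]=3  [7,8,9]=6
  size 4 → [4,5,7,8]=3  [5,6,7,9]=6  [5,7,8,9]=12  [6,7,8,9]=12
  size 5 → [2,4,5,7,8]=3  [3,4,5,7,8]=3  [4,5,7,8,9]=15  [5,6,7,8,9]=30
  size 6 → [0,3,4,5,7,8]=3  [1,2,4,5,7,8]=3  [2,3,4,5,7,8]=6  [2,4,5,7,8,9]=18  [3,4,5,7,8,9]=18  [4,5,6,7,8,9]=45
  size 7 → [0,2,3,4,5,7,8]=9  [0,3,4,5,7,8,9]=21  [1,2,3,4,5,7,8]=9  [1,2,4,5,7,8,9]=21  [2,3,4,5,7,8,9]=42  [2,4,5,6,7,8,9]=63  [3,4,5,6,7,8,9]=63
  size 8 → [0,1,2,3,4,5,7,8]=18  [0,2,3,4,5,7,8,9]=72  [0,3,4,5,6,7,8,9]=84  [1,2,3,4,5,7,8,9]=72  [1,2,4,5,6,7,8,9]=84  [2,3,4,5,6,7,8,9]=168
  first=0(a) contributes 324
  first=1(d) contributes 324
  first=6(e) contributes 162
|[w]| = 810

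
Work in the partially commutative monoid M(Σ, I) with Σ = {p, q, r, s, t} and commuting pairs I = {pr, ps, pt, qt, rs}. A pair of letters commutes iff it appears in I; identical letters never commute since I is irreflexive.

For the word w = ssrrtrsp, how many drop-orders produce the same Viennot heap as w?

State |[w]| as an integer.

96

0(s) covers ∅
1(s) covers 0:s
2(r) covers ∅
3(r) covers 2:r
4(t) covers 1:s, 3:r
5(r) covers 4:t
6(s) covers 4:t
7(p) covers ∅
floor of heap: 0:s, 2:r, 7:p
completions by unplaced set U, small U first (add the entries for U minus each lowest piece of U):
  |U|=1: {5}:1  {6}:1  {7}:1
  |U|=2: {5,6}:2  {5,7}:2  {6,7}:2
  |U|=3: {4,5,6}:2  {5,6,7}:6
  |U|=4: {1,4,5,6}:2  {3,4,5,6}:2  {4,5,6,7}:8
  |U|=5: {0,1,4,5,6}:2  {1,3,4,5,6}:4  {1,4,5,6,7}:10  {2,3,4,5,6}:2  {3,4,5,6,7}:10
  |U|=6: {0,1,3,4,5,6}:6  {0,1,4,5,6,7}:12  {1,2,3,4,5,6}:6  {1,3,4,5,6,7}:24  {2,3,4,5,6,7}:12
  start at 0(s): 42
  start at 2(r): 42
  start at 7(p): 12
sum over floor = 96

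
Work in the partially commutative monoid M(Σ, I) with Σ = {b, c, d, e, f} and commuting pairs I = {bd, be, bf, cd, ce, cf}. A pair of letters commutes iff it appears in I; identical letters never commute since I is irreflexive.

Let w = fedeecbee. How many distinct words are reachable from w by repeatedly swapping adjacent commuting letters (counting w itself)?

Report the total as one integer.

0(f) covers ∅
1(e) covers 0:f
2(d) covers 1:e
3(e) covers 2:d
4(e) covers 3:e
5(c) covers ∅
6(b) covers 5:c
7(e) covers 4:e
8(e) covers 7:e
floor of heap: 0:f, 5:c
completions by unplaced set U, small U first (add the entries for U minus each lowest piece of U):
  |U|=1: {6}:1  {8}:1
  |U|=2: {5,6}:1  {6,8}:2  {7,8}:1
  |U|=3: {4,7,8}:1  {5,6,8}:3  {6,7,8}:3
  |U|=4: {3,4,7,8}:1  {4,6,7,8}:4  {5,6,7,8}:6
  |U|=5: {2,3,4,7,8}:1  {3,4,6,7,8}:5  {4,5,6,7,8}:10
  |U|=6: {1,2,3,4,7,8}:1  {2,3,4,6,7,8}:6  {3,4,5,6,7,8}:15
  |U|=7: {0,1,2,3,4,7,8}:1  {1,2,3,4,6,7,8}:7  {2,3,4,5,6,7,8}:21
  start at 0(f): 28
  start at 5(c): 8
sum over floor = 36

36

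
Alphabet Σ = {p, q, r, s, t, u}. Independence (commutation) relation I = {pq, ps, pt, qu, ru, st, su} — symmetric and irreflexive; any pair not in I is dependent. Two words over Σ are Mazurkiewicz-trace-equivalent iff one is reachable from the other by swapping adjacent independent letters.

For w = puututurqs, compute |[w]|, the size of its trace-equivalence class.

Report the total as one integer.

4

0(p) covers ∅
1(u) covers 0:p
2(u) covers 1:u
3(t) covers 2:u
4(u) covers 3:t
5(t) covers 4:u
6(u) covers 5:t
7(r) covers 5:t
8(q) covers 7:r
9(s) covers 8:q
floor of heap: 0:p
completions by unplaced set U, small U first (add the entries for U minus each lowest piece of U):
  |U|=1: {6}:1  {9}:1
  |U|=2: {6,9}:2  {8,9}:1
  |U|=3: {6,8,9}:3  {7,8,9}:1
  |U|=4: {6,7,8,9}:4
  |U|=5: {5,6,7,8,9}:4
  |U|=6: {4,5,6,7,8,9}:4
  |U|=7: {3,4,5,6,7,8,9}:4
  |U|=8: {2,3,4,5,6,7,8,9}:4
  start at 0(p): 4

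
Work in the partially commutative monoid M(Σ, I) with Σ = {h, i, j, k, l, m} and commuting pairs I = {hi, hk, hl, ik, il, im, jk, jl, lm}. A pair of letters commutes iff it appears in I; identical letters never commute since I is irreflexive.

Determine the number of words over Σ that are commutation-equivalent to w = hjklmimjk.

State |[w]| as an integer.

0(h) covers ∅
1(j) covers 0:h
2(k) covers ∅
3(l) covers 2:k
4(m) covers 1:j, 2:k
5(i) covers 1:j
6(m) covers 4:m
7(j) covers 5:i, 6:m
8(k) covers 3:l, 6:m
floor of heap: 0:h, 2:k
completions by unplaced set U, small U first (add the entries for U minus each lowest piece of U):
  |U|=1: {7}:1  {8}:1
  |U|=2: {3,8}:1  {5,7}:1  {7,8}:2
  |U|=3: {3,7,8}:3  {5,7,8}:3  {6,7,8}:2
  |U|=4: {3,5,7,8}:6  {3,6,7,8}:5  {4,6,7,8}:2  {5,6,7,8}:5
  |U|=5: {3,4,6,7,8}:7  {3,5,6,7,8}:16  {4,5,6,7,8}:7
  |U|=6: {1,4,5,6,7,8}:7  {2,3,4,6,7,8}:7  {3,4,5,6,7,8}:30
  |U|=7: {0,1,4,5,6,7,8}:7  {1,3,4,5,6,7,8}:37  {2,3,4,5,6,7,8}:37
  start at 0(h): 74
  start at 2(k): 44
sum over floor = 118

118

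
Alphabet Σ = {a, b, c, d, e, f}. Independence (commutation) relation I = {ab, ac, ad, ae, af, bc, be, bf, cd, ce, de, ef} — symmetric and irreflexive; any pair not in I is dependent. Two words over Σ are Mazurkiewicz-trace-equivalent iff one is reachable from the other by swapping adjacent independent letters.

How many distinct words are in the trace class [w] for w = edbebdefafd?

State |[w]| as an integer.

#0=e has no predecessor
#1=d has no predecessor
#2=b depends on [1:d]
#3=e depends on [0:e]
#4=b depends on [2:b]
#5=d depends on [4:b]
#6=e depends on [3:e]
#7=f depends on [5:d]
#8=a has no predecessor
#9=f depends on [7:f]
#10=d depends on [9:f]
sources: [0:e, 1:d, 8:a]
N(rest) = Σ N(rest − s) over sources s of rest; N(one piece) = 1:
  size 1 → [6]=1  [8]=1  [10]=1
  size 2 → [3,6]=1  [6,8]=2  [6,10]=2  [8,10]=2  [9,10]=1
  size 3 → [0,3,6]=1  [3,6,8]=3  [3,6,10]=3  [6,8,10]=6  [6,9,10]=3  [7,9,10]=1  [8,9,10]=3
  size 4 → [0,3,6,8]=4  [0,3,6,10]=4  [3,6,8,10]=12  [3,6,9,10]=6  [5,7,9,10]=1  [6,7,9,10]=4  [6,8,9,10]=12  [7,8,9,10]=4
  size 5 → [0,3,6,8,10]=20  [0,3,6,9,10]=10  [3,6,7,9,10]=10  [3,6,8,9,10]=30  [4,5,7,9,10]=1  [5,6,7,9,10]=5  [5,7,8,9,10]=5  [6,7,8,9,10]=20
  size 6 → [0,3,6,7,9,10]=20  [0,3,6,8,9,10]=60  [2,4,5,7,9,10]=1  [3,5,6,7,9,10]=15  [3,6,7,8,9,10]=60  [4,5,6,7,9,10]=6  [4,5,7,8,9,10]=6  [5,6,7,8,9,10]=30
  size 7 → [0,3,5,6,7,9,10]=35  [0,3,6,7,8,9,10]=140  [1,2,4,5,7,9,10]=1  [2,4,5,6,7,9,10]=7  [2,4,5,7,8,9,10]=7  [3,4,5,6,7,9,10]=21  [3,5,6,7,8,9,10]=105  [4,5,6,7,8,9,10]=42
  size 8 → [0,3,4,5,6,7,9,10]=56  [0,3,5,6,7,8,9,10]=280  [1,2,4,5,6,7,9,10]=8  [1,2,4,5,7,8,9,10]=8  [2,3,4,5,6,7,9,10]=28  [2,4,5,6,7,8,9,10]=56  [3,4,5,6,7,8,9,10]=168
  size 9 → [0,2,3,4,5,6,7,9,10]=84  [0,3,4,5,6,7,8,9,10]=504  [1,2,3,4,5,6,7,9,10]=36  [1,2,4,5,6,7,8,9,10]=72  [2,3,4,5,6,7,8,9,10]=252
  first=0(e) contributes 360
  first=1(d) contributes 840
  first=8(a) contributes 120
|[w]| = 1320

1320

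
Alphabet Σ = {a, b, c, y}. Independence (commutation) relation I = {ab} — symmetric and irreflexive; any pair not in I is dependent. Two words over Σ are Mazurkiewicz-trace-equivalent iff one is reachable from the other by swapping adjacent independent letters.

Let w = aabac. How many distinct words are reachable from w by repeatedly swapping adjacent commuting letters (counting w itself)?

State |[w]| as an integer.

piece 0:a — minimal
piece 1:a rests on {0:a}
piece 2:b — minimal
piece 3:a rests on {1:a}
piece 4:c rests on {2:b, 3:a}
minimal pieces: {0:a, 2:b}
ways to finish when only these pieces remain (= sum over removing one remaining piece with nothing left below it):
  1 left: {4}→1
  2 left: {2,4}→1  {3,4}→1
  3 left: {1,3,4}→1  {2,3,4}→2
  placing 0:a first → 3 extensions
  placing 2:b first → 1 extensions
total linear extensions = 4

4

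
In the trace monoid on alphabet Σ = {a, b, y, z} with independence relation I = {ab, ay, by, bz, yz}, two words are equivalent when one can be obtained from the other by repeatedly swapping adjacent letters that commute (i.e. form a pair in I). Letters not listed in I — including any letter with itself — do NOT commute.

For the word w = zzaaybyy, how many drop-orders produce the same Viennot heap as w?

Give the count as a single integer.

280

0(z) covers ∅
1(z) covers 0:z
2(a) covers 1:z
3(a) covers 2:a
4(y) covers ∅
5(b) covers ∅
6(y) covers 4:y
7(y) covers 6:y
floor of heap: 0:z, 4:y, 5:b
completions by unplaced set U, small U first (add the entries for U minus each lowest piece of U):
  |U|=1: {3}:1  {5}:1  {7}:1
  |U|=2: {2,3}:1  {3,5}:2  {3,7}:2  {5,7}:2  {6,7}:1
  |U|=3: {1,2,3}:1  {2,3,5}:3  {2,3,7}:3  {3,5,7}:6  {3,6,7}:3  {4,6,7}:1  {5,6,7}:3
  |U|=4: {0,1,2,3}:1  {1,2,3,5}:4  {1,2,3,7}:4  {2,3,5,7}:12  {2,3,6,7}:6  {3,4,6,7}:4  {3,5,6,7}:12  {4,5,6,7}:4
  |U|=5: {0,1,2,3,5}:5  {0,1,2,3,7}:5  {1,2,3,5,7}:20  {1,2,3,6,7}:10  {2,3,4,6,7}:10  {2,3,5,6,7}:30  {3,4,5,6,7}:20
  |U|=6: {0,1,2,3,5,7}:30  {0,1,2,3,6,7}:15  {1,2,3,4,6,7}:20  {1,2,3,5,6,7}:60  {2,3,4,5,6,7}:60
  start at 0(z): 140
  start at 4(y): 105
  start at 5(b): 35
sum over floor = 280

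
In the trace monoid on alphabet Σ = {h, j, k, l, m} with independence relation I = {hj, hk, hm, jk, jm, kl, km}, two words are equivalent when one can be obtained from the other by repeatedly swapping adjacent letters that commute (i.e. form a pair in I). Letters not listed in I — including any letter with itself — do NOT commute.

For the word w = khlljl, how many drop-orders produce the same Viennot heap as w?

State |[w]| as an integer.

6

#0=k has no predecessor
#1=h has no predecessor
#2=l depends on [1:h]
#3=l depends on [2:l]
#4=j depends on [3:l]
#5=l depends on [4:j]
sources: [0:k, 1:h]
N(rest) = Σ N(rest − s) over sources s of rest; N(one piece) = 1:
  size 1 → [0]=1  [5]=1
  size 2 → [0,5]=2  [4,5]=1
  size 3 → [0,4,5]=3  [3,4,5]=1
  size 4 → [0,3,4,5]=4  [2,3,4,5]=1
  first=0(k) contributes 1
  first=1(h) contributes 5
|[w]| = 6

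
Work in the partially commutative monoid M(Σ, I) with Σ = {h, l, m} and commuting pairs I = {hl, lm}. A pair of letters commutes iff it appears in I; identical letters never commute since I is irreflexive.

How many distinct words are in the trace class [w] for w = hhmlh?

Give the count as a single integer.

drop 0:h onto floor
drop 1:h onto {0:h}
drop 2:m onto {1:h}
drop 3:l onto floor
drop 4:h onto {2:m}
ground layer = {0:h, 3:l}
drop-orders for the pieces not yet dropped (sum over which currently-grounded one goes next):
  1 to go: {3} 1  {4} 1
  2 to go: {2,4} 1  {3,4} 2
  3 to go: {1,2,4} 1  {2,3,4} 3
  if 0:h drops first: 4 orders
  if 3:l drops first: 1 orders
heap linearizations: 5

5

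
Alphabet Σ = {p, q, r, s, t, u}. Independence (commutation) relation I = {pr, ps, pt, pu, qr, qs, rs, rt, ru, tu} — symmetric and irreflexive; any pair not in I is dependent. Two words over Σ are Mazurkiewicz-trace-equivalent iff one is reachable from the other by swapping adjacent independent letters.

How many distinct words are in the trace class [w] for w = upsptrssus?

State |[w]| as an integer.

#0=u has no predecessor
#1=p has no predecessor
#2=s depends on [0:u]
#3=p depends on [1:p]
#4=t depends on [2:s]
#5=r has no predecessor
#6=s depends on [4:t]
#7=s depends on [6:s]
#8=u depends on [7:s]
#9=s depends on [8:u]
sources: [0:u, 1:p, 5:r]
N(rest) = Σ N(rest − s) over sources s of rest; N(one piece) = 1:
  size 1 → [3]=1  [5]=1  [9]=1
  size 2 → [1,3]=1  [3,5]=2  [3,9]=2  [5,9]=2  [8,9]=1
  size 3 → [1,3,5]=3  [1,3,9]=3  [3,5,9]=6  [3,8,9]=3  [5,8,9]=3  [7,8,9]=1
  size 4 → [1,3,5,9]=12  [1,3,8,9]=6  [3,5,8,9]=12  [3,7,8,9]=4  [5,7,8,9]=4  [6,7,8,9]=1
  size 5 → [1,3,5,8,9]=30  [1,3,7,8,9]=10  [3,5,7,8,9]=20  [3,6,7,8,9]=5  [4,6,7,8,9]=1  [5,6,7,8,9]=5
  size 6 → [1,3,5,7,8,9]=60  [1,3,6,7,8,9]=15  [2,4,6,7,8,9]=1  [3,4,6,7,8,9]=6  [3,5,6,7,8,9]=30  [4,5,6,7,8,9]=6
  size 7 → [0,2,4,6,7,8,9]=1  [1,3,4,6,7,8,9]=21  [1,3,5,6,7,8,9]=105  [2,3,4,6,7,8,9]=7  [2,4,5,6,7,8,9]=7  [3,4,5,6,7,8,9]=42
  size 8 → [0,2,3,4,6,7,8,9]=8  [0,2,4,5,6,7,8,9]=8  [1,2,3,4,6,7,8,9]=28  [1,3,4,5,6,7,8,9]=168  [2,3,4,5,6,7,8,9]=56
  first=0(u) contributes 252
  first=1(p) contributes 72
  first=5(r) contributes 36
|[w]| = 360

360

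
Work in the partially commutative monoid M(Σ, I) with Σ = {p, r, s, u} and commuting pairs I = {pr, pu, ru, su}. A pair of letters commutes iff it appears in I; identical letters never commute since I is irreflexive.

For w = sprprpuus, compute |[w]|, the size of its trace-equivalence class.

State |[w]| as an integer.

360

piece 0:s — minimal
piece 1:p rests on {0:s}
piece 2:r rests on {0:s}
piece 3:p rests on {1:p}
piece 4:r rests on {2:r}
piece 5:p rests on {3:p}
piece 6:u — minimal
piece 7:u rests on {6:u}
piece 8:s rests on {4:r, 5:p}
minimal pieces: {0:s, 6:u}
ways to finish when only these pieces remain (= sum over removing one remaining piece with nothing left below it):
  1 left: {7}→1  {8}→1
  2 left: {4,8}→1  {5,8}→1  {6,7}→1  {7,8}→2
  3 left: {2,4,8}→1  {3,5,8}→1  {4,5,8}→2  {4,7,8}→3  {5,7,8}→3  {6,7,8}→3
  4 left: {1,3,5,8}→1  {2,4,5,8}→3  {2,4,7,8}→4  {3,4,5,8}→3  {3,5,7,8}→4  {4,5,7,8}→8  {4,6,7,8}→6  {5,6,7,8}→6
  5 left: {1,3,4,5,8}→4  {1,3,5,7,8}→5  {2,3,4,5,8}→6  {2,4,5,7,8}→15  {2,4,6,7,8}→10  {3,4,5,7,8}→15  {3,5,6,7,8}→10  {4,5,6,7,8}→20
  6 left: {1,2,3,4,5,8}→10  {1,3,4,5,7,8}→24  {1,3,5,6,7,8}→15  {2,3,4,5,7,8}→36  {2,4,5,6,7,8}→45  {3,4,5,6,7,8}→45
  7 left: {0,1,2,3,4,5,8}→10  {1,2,3,4,5,7,8}→70  {1,3,4,5,6,7,8}→84  {2,3,4,5,6,7,8}→126
  placing 0:s first → 280 extensions
  placing 6:u first → 80 extensions
total linear extensions = 360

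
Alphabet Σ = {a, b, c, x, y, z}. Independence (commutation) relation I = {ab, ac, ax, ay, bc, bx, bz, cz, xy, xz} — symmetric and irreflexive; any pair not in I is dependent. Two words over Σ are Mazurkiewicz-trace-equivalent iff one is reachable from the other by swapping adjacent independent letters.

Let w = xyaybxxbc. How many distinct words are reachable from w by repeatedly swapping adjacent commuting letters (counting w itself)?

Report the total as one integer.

585

#0=x has no predecessor
#1=y has no predecessor
#2=a has no predecessor
#3=y depends on [1:y]
#4=b depends on [3:y]
#5=x depends on [0:x]
#6=x depends on [5:x]
#7=b depends on [4:b]
#8=c depends on [3:y, 6:x]
sources: [0:x, 1:y, 2:a]
N(rest) = Σ N(rest − s) over sources s of rest; N(one piece) = 1:
  size 1 → [2]=1  [7]=1  [8]=1
  size 2 → [2,7]=2  [2,8]=2  [4,7]=1  [6,8]=1  [7,8]=2
  size 3 → [2,4,7]=3  [2,6,8]=3  [2,7,8]=6  [4,7,8]=3  [5,6,8]=1  [6,7,8]=3
  size 4 → [0,5,6,8]=1  [2,4,7,8]=12  [2,5,6,8]=4  [2,6,7,8]=12  [3,4,7,8]=3  [4,6,7,8]=6  [5,6,7,8]=4
  size 5 → [0,2,5,6,8]=5  [0,5,6,7,8]=5  [1,3,4,7,8]=3  [2,3,4,7,8]=15  [2,4,6,7,8]=30  [2,5,6,7,8]=20  [3,4,6,7,8]=9  [4,5,6,7,8]=10
  size 6 → [0,2,5,6,7,8]=30  [0,4,5,6,7,8]=15  [1,2,3,4,7,8]=18  [1,3,4,6,7,8]=12  [2,3,4,6,7,8]=54  [2,4,5,6,7,8]=60  [3,4,5,6,7,8]=19
  size 7 → [0,2,4,5,6,7,8]=105  [0,3,4,5,6,7,8]=34  [1,2,3,4,6,7,8]=84  [1,3,4,5,6,7,8]=31  [2,3,4,5,6,7,8]=133
  first=0(x) contributes 248
  first=1(y) contributes 272
  first=2(a) contributes 65
|[w]| = 585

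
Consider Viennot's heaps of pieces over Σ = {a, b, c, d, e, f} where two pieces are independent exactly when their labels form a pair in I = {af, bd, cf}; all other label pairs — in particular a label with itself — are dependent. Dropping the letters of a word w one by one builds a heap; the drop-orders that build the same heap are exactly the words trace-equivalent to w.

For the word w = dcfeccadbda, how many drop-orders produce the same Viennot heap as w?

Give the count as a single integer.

#0=d has no predecessor
#1=c depends on [0:d]
#2=f depends on [0:d]
#3=e depends on [1:c, 2:f]
#4=c depends on [3:e]
#5=c depends on [4:c]
#6=a depends on [5:c]
#7=d depends on [6:a]
#8=b depends on [6:a]
#9=d depends on [7:d]
#10=a depends on [8:b, 9:d]
sources: [0:d]
N(rest) = Σ N(rest − s) over sources s of rest; N(one piece) = 1:
  size 1 → [10]=1
  size 2 → [8,10]=1  [9,10]=1
  size 3 → [7,9,10]=1  [8,9,10]=2
  size 4 → [7,8,9,10]=3
  size 5 → [6,7,8,9,10]=3
  size 6 → [5,6,7,8,9,10]=3
  size 7 → [4,5,6,7,8,9,10]=3
  size 8 → [3,4,5,6,7,8,9,10]=3
  size 9 → [1,3,4,5,6,7,8,9,10]=3  [2,3,4,5,6,7,8,9,10]=3
  first=0(d) contributes 6

6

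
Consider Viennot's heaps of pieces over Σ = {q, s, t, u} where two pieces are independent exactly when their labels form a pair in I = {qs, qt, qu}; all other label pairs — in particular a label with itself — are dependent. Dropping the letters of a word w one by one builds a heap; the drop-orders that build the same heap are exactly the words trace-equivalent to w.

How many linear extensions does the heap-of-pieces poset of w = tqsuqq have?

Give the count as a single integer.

20

0(t) covers ∅
1(q) covers ∅
2(s) covers 0:t
3(u) covers 2:s
4(q) covers 1:q
5(q) covers 4:q
floor of heap: 0:t, 1:q
completions by unplaced set U, small U first (add the entries for U minus each lowest piece of U):
  |U|=1: {3}:1  {5}:1
  |U|=2: {2,3}:1  {3,5}:2  {4,5}:1
  |U|=3: {0,2,3}:1  {1,4,5}:1  {2,3,5}:3  {3,4,5}:3
  |U|=4: {0,2,3,5}:4  {1,3,4,5}:4  {2,3,4,5}:6
  start at 0(t): 10
  start at 1(q): 10
sum over floor = 20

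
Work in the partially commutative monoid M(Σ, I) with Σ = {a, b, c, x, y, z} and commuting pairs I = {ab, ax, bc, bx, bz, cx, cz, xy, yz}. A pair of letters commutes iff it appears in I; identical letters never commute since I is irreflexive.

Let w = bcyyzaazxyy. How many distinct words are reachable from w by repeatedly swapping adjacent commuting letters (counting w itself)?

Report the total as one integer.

drop 0:b onto floor
drop 1:c onto floor
drop 2:y onto {0:b, 1:c}
drop 3:y onto {2:y}
drop 4:z onto floor
drop 5:a onto {3:y, 4:z}
drop 6:a onto {5:a}
drop 7:z onto {6:a}
drop 8:x onto {7:z}
drop 9:y onto {6:a}
drop 10:y onto {9:y}
ground layer = {0:b, 1:c, 4:z}
drop-orders for the pieces not yet dropped (sum over which currently-grounded one goes next):
  1 to go: {8} 1  {10} 1
  2 to go: {7,8} 1  {8,10} 2  {9,10} 1
  3 to go: {7,8,10} 3  {8,9,10} 3
  4 to go: {7,8,9,10} 6
  5 to go: {6,7,8,9,10} 6
  6 to go: {5,6,7,8,9,10} 6
  7 to go: {3,5,6,7,8,9,10} 6  {4,5,6,7,8,9,10} 6
  8 to go: {2,3,5,6,7,8,9,10} 6  {3,4,5,6,7,8,9,10} 12
  9 to go: {0,2,3,5,6,7,8,9,10} 6  {1,2,3,5,6,7,8,9,10} 6  {2,3,4,5,6,7,8,9,10} 18
  if 0:b drops first: 24 orders
  if 1:c drops first: 24 orders
  if 4:z drops first: 12 orders
heap linearizations: 60

60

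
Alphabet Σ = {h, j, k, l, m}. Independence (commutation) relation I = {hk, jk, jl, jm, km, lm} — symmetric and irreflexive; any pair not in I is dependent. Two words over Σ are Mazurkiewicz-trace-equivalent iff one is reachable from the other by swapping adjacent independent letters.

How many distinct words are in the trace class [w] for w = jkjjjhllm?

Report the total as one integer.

19

0(j) covers ∅
1(k) covers ∅
2(j) covers 0:j
3(j) covers 2:j
4(j) covers 3:j
5(h) covers 4:j
6(l) covers 1:k, 5:h
7(l) covers 6:l
8(m) covers 5:h
floor of heap: 0:j, 1:k
completions by unplaced set U, small U first (add the entries for U minus each lowest piece of U):
  |U|=1: {7}:1  {8}:1
  |U|=2: {6,7}:1  {7,8}:2
  |U|=3: {1,6,7}:1  {6,7,8}:3
  |U|=4: {1,6,7,8}:4  {5,6,7,8}:3
  |U|=5: {1,5,6,7,8}:7  {4,5,6,7,8}:3
  |U|=6: {1,4,5,6,7,8}:10  {3,4,5,6,7,8}:3
  |U|=7: {1,3,4,5,6,7,8}:13  {2,3,4,5,6,7,8}:3
  start at 0(j): 16
  start at 1(k): 3
sum over floor = 19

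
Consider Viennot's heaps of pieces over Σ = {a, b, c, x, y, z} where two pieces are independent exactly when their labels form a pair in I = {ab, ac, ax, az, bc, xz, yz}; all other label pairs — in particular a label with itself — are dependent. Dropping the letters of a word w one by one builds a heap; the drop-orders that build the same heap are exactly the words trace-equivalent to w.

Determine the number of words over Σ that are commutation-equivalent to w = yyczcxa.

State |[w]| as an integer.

0(y) covers ∅
1(y) covers 0:y
2(c) covers 1:y
3(z) covers 2:c
4(c) covers 3:z
5(x) covers 4:c
6(a) covers 1:y
floor of heap: 0:y
completions by unplaced set U, small U first (add the entries for U minus each lowest piece of U):
  |U|=1: {5}:1  {6}:1
  |U|=2: {4,5}:1  {5,6}:2
  |U|=3: {3,4,5}:1  {4,5,6}:3
  |U|=4: {2,3,4,5}:1  {3,4,5,6}:4
  |U|=5: {2,3,4,5,6}:5
  start at 0(y): 5

5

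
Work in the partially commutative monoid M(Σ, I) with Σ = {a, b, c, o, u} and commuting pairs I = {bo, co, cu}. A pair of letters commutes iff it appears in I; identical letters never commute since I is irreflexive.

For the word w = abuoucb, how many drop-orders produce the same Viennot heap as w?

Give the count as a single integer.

4

piece 0:a — minimal
piece 1:b rests on {0:a}
piece 2:u rests on {1:b}
piece 3:o rests on {2:u}
piece 4:u rests on {3:o}
piece 5:c rests on {1:b}
piece 6:b rests on {4:u, 5:c}
minimal pieces: {0:a}
ways to finish when only these pieces remain (= sum over removing one remaining piece with nothing left below it):
  1 left: {6}→1
  2 left: {4,6}→1  {5,6}→1
  3 left: {3,4,6}→1  {4,5,6}→2
  4 left: {2,3,4,6}→1  {3,4,5,6}→3
  5 left: {2,3,4,5,6}→4
  placing 0:a first → 4 extensions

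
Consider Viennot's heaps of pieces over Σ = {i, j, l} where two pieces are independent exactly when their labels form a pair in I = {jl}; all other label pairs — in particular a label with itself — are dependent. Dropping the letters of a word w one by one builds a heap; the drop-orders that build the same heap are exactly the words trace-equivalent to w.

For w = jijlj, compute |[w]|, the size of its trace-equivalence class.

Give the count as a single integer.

#0=j has no predecessor
#1=i depends on [0:j]
#2=j depends on [1:i]
#3=l depends on [1:i]
#4=j depends on [2:j]
sources: [0:j]
N(rest) = Σ N(rest − s) over sources s of rest; N(one piece) = 1:
  size 1 → [3]=1  [4]=1
  size 2 → [2,4]=1  [3,4]=2
  size 3 → [2,3,4]=3
  first=0(j) contributes 3

3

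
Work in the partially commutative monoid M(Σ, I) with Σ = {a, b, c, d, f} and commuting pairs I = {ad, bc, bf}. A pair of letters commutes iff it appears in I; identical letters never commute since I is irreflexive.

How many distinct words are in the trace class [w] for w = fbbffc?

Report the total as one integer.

15

drop 0:f onto floor
drop 1:b onto floor
drop 2:b onto {1:b}
drop 3:f onto {0:f}
drop 4:f onto {3:f}
drop 5:c onto {4:f}
ground layer = {0:f, 1:b}
drop-orders for the pieces not yet dropped (sum over which currently-grounded one goes next):
  1 to go: {2} 1  {5} 1
  2 to go: {1,2} 1  {2,5} 2  {4,5} 1
  3 to go: {1,2,5} 3  {2,4,5} 3  {3,4,5} 1
  4 to go: {0,3,4,5} 1  {1,2,4,5} 6  {2,3,4,5} 4
  if 0:f drops first: 10 orders
  if 1:b drops first: 5 orders
heap linearizations: 15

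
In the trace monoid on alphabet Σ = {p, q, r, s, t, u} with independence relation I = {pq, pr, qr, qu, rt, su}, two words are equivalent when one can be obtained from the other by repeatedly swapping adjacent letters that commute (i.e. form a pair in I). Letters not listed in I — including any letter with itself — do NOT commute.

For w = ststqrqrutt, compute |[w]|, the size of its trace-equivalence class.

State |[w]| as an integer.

drop 0:s onto floor
drop 1:t onto {0:s}
drop 2:s onto {1:t}
drop 3:t onto {2:s}
drop 4:q onto {3:t}
drop 5:r onto {2:s}
drop 6:q onto {4:q}
drop 7:r onto {5:r}
drop 8:u onto {3:t, 7:r}
drop 9:t onto {6:q, 8:u}
drop 10:t onto {9:t}
ground layer = {0:s}
drop-orders for the pieces not yet dropped (sum over which currently-grounded one goes next):
  1 to go: {10} 1
  2 to go: {9,10} 1
  3 to go: {6,9,10} 1  {8,9,10} 1
  4 to go: {4,6,9,10} 1  {6,8,9,10} 2  {7,8,9,10} 1
  5 to go: {4,6,8,9,10} 3  {5,7,8,9,10} 1  {6,7,8,9,10} 3
  6 to go: {3,4,6,8,9,10} 3  {4,6,7,8,9,10} 6  {5,6,7,8,9,10} 4
  7 to go: {3,4,6,7,8,9,10} 9  {4,5,6,7,8,9,10} 10
  8 to go: {3,4,5,6,7,8,9,10} 19
  9 to go: {2,3,4,5,6,7,8,9,10} 19
  if 0:s drops first: 19 orders

19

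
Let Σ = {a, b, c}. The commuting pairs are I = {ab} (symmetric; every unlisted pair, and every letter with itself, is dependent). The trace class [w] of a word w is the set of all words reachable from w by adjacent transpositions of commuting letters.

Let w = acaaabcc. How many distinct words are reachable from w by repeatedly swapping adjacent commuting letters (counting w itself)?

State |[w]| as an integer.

4

piece 0:a — minimal
piece 1:c rests on {0:a}
piece 2:a rests on {1:c}
piece 3:a rests on {2:a}
piece 4:a rests on {3:a}
piece 5:b rests on {1:c}
piece 6:c rests on {4:a, 5:b}
piece 7:c rests on {6:c}
minimal pieces: {0:a}
ways to finish when only these pieces remain (= sum over removing one remaining piece with nothing left below it):
  1 left: {7}→1
  2 left: {6,7}→1
  3 left: {4,6,7}→1  {5,6,7}→1
  4 left: {3,4,6,7}→1  {4,5,6,7}→2
  5 left: {2,3,4,6,7}→1  {3,4,5,6,7}→3
  6 left: {2,3,4,5,6,7}→4
  placing 0:a first → 4 extensions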